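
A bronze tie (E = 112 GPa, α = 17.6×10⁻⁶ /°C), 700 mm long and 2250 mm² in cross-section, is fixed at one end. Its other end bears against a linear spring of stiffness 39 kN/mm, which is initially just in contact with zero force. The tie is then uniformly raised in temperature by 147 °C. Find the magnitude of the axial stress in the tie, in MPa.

σ ≈ 28.3 MPa (compressive)

The unrestrained thermal change is αΔT L = 17.6×10⁻⁶ × 147 × 700 = 1.811 mm.
Let P be the compressive force at the spring. The tie shortens elastically by PL/(AE) and the spring compresses by P/k; together these equal δ_free.
P [ L/(AE) + 1/k ] = δ_free → P [ 700/(2250×112×10³) + 1/(39×10³) ] = 1.811.
P = 1.811 / 2.842×10⁻⁵ = 63730 N.
σ = P/A = 63730/2250 = 28.32 MPa.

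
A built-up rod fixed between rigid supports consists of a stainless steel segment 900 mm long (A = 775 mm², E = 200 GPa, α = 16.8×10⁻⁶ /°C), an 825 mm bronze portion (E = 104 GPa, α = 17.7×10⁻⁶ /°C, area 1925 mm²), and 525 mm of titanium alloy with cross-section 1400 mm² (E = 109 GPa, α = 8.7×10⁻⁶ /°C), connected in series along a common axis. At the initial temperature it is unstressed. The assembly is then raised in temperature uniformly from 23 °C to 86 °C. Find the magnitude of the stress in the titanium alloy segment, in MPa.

σ ≈ 115 MPa (compressive)

With the walls removed the bar would change length by δ_free = Σ αᵢΔT Lᵢ = 16.8×10⁻⁶×63×900 + 17.7×10⁻⁶×63×825 + 8.7×10⁻⁶×63×525 = 2.16 mm.
The rigid supports impose zero overall length change; the single axial force P common to all segments must satisfy P Σ Lᵢ/(AᵢEᵢ) = δ_free.
The series flexibility is Σ Lᵢ/(AᵢEᵢ) = 900/(775×200×10³) + 825/(1925×104×10³) + 525/(1400×109×10³) = 1.337×10⁻⁵ mm/N.
So P = 2.16 / 1.337×10⁻⁵ = 161.6 kN, compressive.
σ_{titanium alloy} = P / A = 161600 / 1400 = 115.4 MPa.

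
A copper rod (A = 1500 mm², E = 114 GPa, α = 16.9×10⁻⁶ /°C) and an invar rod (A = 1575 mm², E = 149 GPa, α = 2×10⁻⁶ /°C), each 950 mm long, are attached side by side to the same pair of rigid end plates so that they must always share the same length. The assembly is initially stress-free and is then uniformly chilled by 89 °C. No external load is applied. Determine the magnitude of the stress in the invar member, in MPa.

σ ≈ 83.3 MPa (compressive)

Equilibrium of a rigid end plate with no external load gives equal and opposite internal forces ±P in the two members. Since α_{copper} > α_{invar}, cooling drives the copper into tension and the invar into compression.
Setting the final lengths equal and cancelling L: (α₁ − α₂)ΔT = P/(A₁E₁) + P/(A₂E₂).
|α₁ − α₂|·ΔT = 14.9×10⁻⁶ × 89 = 0.001326.
1/(A₁E₁) + 1/(A₂E₂) = 1/(1500×114×10³) + 1/(1575×149×10³) = 1.011×10⁻⁸ N⁻¹.
P = 0.001326 / 1.011×10⁻⁸ = 131200 N = 131.2 kN.
σ_{invar} = P/A₂ = 131200/1575 = 83.29 MPa, compressive.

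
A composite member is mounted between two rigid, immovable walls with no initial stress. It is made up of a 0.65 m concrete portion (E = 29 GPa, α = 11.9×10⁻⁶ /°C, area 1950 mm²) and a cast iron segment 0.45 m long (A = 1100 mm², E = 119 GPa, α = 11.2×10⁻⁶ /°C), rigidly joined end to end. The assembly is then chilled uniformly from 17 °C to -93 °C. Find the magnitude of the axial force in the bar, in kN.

P ≈ 94.1 kN (tensile)

If the supports were absent, the total length change would be Σ αᵢΔT Lᵢ = 11.9×10⁻⁶×110×650 + 11.2×10⁻⁶×110×450 = 1.405 mm.
The rigid supports impose zero overall length change; the single axial force P common to all segments must satisfy P Σ Lᵢ/(AᵢEᵢ) = δ_free.
The series flexibility is Σ Lᵢ/(AᵢEᵢ) = 650/(1950×29×10³) + 450/(1100×119×10³) = 1.493×10⁻⁵ mm/N.
P = 1.405 / 1.493×10⁻⁵ = 94110 N = 94.11 kN, tensile.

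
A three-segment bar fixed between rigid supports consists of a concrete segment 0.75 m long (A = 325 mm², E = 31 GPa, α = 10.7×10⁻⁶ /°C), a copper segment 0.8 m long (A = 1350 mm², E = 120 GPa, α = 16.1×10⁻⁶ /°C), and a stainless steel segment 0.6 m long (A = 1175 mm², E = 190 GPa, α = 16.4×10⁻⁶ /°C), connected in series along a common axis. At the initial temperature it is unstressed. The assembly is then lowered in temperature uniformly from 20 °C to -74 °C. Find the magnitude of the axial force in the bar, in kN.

P ≈ 35.2 kN (tensile)

With the walls removed the bar would change length by δ_free = Σ αᵢΔT Lᵢ = 10.7×10⁻⁶×94×750 + 16.1×10⁻⁶×94×800 + 16.4×10⁻⁶×94×600 = 2.89 mm.
Since the ends are fixed, an axial force P builds up, equal in every segment, with P · Σ Lᵢ/(AᵢEᵢ) = δ_free.
Σ Lᵢ/(AᵢEᵢ) = 750/(325×31×10³) + 800/(1350×120×10³) + 600/(1175×190×10³) = 8.207×10⁻⁵ mm/N.
P = 2.89 / 8.207×10⁻⁵ = 35220 N = 35.22 kN, tensile.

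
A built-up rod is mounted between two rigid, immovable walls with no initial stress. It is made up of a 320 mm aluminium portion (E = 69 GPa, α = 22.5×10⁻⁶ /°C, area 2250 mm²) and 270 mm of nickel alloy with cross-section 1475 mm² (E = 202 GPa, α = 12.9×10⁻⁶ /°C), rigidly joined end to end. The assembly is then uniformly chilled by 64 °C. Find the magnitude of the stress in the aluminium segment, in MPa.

σ ≈ 102 MPa (tensile)

Free thermal contraction of the whole bar: Σ αᵢΔT Lᵢ = 22.5×10⁻⁶×64×320 + 12.9×10⁻⁶×64×270 = 0.6837 mm.
Since the ends are fixed, an axial force P builds up, equal in every segment, with P · Σ Lᵢ/(AᵢEᵢ) = δ_free.
Σ Lᵢ/(AᵢEᵢ) = 320/(2250×69×10³) + 270/(1475×202×10³) = 2.967×10⁻⁶ mm/N.
P = 0.6837 / 2.967×10⁻⁶ = 230400 N = 230.4 kN, tensile.
σ_{aluminium} = P / A = 230400 / 2250 = 102.4 MPa.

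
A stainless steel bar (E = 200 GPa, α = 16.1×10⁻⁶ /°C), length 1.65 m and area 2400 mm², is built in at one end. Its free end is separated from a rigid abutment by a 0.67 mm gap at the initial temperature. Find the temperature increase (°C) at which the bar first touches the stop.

ΔT ≈ 25.2 °C

Contact occurs when the free expansion equals the gap: αΔT L = 0.67 mm.
So ΔT = g/(αL) = 0.67/(16.1×10⁻⁶ × 1650) = 25.22 °C.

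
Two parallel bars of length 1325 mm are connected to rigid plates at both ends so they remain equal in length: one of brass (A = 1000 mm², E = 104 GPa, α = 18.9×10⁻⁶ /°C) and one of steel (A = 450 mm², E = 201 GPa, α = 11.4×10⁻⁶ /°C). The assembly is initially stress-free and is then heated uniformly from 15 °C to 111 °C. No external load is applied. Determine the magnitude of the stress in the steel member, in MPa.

σ ≈ 77.4 MPa (tensile)

The brass has the larger α, so on heating it would change length more than the steel if both were free. The rigid plates force a common final length, so the brass is put into compression and the steel into tension, with equal and opposite forces P (no external load).
Equating the net (thermal + elastic) strains gives |α₁ − α₂|·ΔT = P·[1/(A₁E₁) + 1/(A₂E₂)].
|α₁ − α₂|·ΔT = 7.5×10⁻⁶ × 96 = 0.00072.
1/(A₁E₁) + 1/(A₂E₂) = 1/(1000×104×10³) + 1/(450×201×10³) = 2.067×10⁻⁸ N⁻¹.
P = 0.00072 / 2.067×10⁻⁸ = 34830 N = 34.83 kN.
σ_{steel} = P/A₂ = 34830/450 = 77.4 MPa, tensile.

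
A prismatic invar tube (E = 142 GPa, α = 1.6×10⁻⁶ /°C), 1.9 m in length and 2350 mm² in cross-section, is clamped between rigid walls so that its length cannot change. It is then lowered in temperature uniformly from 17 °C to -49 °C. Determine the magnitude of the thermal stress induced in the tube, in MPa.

σ ≈ 15 MPa (tensile)

With length fixed, the mechanical strain must cancel the thermal strain αΔT = 1.6×10⁻⁶ × 66 = 105.6×10⁻⁶.
Hence σ = E·αΔT = 142×10³ × 105.6×10⁻⁶ = 15 MPa, tensile.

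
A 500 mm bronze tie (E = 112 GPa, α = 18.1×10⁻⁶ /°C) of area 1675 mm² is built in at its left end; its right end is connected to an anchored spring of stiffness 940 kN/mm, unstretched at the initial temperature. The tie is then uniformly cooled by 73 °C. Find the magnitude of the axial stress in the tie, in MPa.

Free thermal contraction: δ_free = αΔT L = 18.1×10⁻⁶ × 73 × 500 = 0.6606 mm.
With a force P in the spring, the elastic change of the tie is PL/(AE) and that of the spring is P/k; compatibility requires their sum to equal δ_free.
P [ L/(AE) + 1/k ] = δ_free → P [ 500/(1675×112×10³) + 1/(940×10³) ] = 0.6606.
P = 0.6606 / 3.729×10⁻⁶ = 177200 N.
σ = P/A = 177200/1675 = 105.8 MPa.

σ ≈ 106 MPa (tensile)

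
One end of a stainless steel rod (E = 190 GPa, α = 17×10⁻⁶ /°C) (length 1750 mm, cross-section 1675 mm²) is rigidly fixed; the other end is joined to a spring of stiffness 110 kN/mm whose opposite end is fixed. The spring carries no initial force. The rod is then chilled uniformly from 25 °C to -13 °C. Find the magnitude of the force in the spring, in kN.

If the spring were absent the rod would shorten by αΔT L = 17×10⁻⁶ × 38 × 1750 = 1.131 mm.
Let P be the tensile force in the spring. The rod extends elastically by PL/(AE) and the spring stretches by P/k; together these equal δ_free.
So P = δ_free / [L/(AE) + 1/k] = 1.131 / [ 1750/(1675×190×10³) + 1/(110×10³) ].
P = 1.131 / 1.459×10⁻⁵ = 77490 N.

P ≈ 77.5 kN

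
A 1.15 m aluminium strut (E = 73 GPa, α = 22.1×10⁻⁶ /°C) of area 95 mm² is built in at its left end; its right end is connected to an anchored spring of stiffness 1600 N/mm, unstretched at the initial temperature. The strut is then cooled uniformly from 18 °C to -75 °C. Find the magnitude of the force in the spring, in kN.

P ≈ 2.99 kN

If the spring were absent the strut would shorten by αΔT L = 22.1×10⁻⁶ × 93 × 1150 = 2.364 mm.
Let P be the tensile force in the spring. The strut extends elastically by PL/(AE) and the spring stretches by P/k; together these equal δ_free.
So P = δ_free / [L/(AE) + 1/k] = 2.364 / [ 1150/(95×73×10³) + 1/(1600) ].
P = 2.364 / 0.0007908 = 2989 N.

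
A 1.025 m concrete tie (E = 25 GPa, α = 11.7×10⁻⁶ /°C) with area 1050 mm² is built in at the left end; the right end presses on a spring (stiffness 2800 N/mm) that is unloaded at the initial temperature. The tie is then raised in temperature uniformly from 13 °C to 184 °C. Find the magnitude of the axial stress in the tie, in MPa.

σ ≈ 4.93 MPa (compressive)

If the spring were absent the tie would lengthen by αΔT L = 11.7×10⁻⁶ × 171 × 1025 = 2.051 mm.
Let P be the compressive force at the spring. The tie shortens elastically by PL/(AE) and the spring compresses by P/k; together these equal δ_free.
P [ L/(AE) + 1/k ] = δ_free → P [ 1025/(1050×25×10³) + 1/(2800) ] = 2.051.
P = 2.051 / 0.0003962 = 5176 N.
σ = P/A = 5176/1050 = 4.93 MPa.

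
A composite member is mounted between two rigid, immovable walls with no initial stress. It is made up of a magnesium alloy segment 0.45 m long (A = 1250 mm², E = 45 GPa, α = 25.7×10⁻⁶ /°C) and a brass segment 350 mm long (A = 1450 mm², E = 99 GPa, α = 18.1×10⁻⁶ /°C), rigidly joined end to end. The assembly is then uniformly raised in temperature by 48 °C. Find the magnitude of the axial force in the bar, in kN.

If the supports were absent, the total length change would be Σ αᵢΔT Lᵢ = 25.7×10⁻⁶×48×450 + 18.1×10⁻⁶×48×350 = 0.8592 mm.
The walls prevent any net length change, so an axial force P (same in every segment) develops. Compatibility: P · Σ Lᵢ/(AᵢEᵢ) = δ_free.
The series flexibility is Σ Lᵢ/(AᵢEᵢ) = 450/(1250×45×10³) + 350/(1450×99×10³) = 1.044×10⁻⁵ mm/N.
So P = 0.8592 / 1.044×10⁻⁵ = 82.31 kN, compressive.

P ≈ 82.3 kN (compressive)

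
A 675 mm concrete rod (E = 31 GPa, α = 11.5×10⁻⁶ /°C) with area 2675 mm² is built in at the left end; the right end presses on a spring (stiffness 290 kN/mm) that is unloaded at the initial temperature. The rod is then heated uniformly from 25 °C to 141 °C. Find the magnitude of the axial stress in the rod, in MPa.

Free thermal expansion: δ_free = αΔT L = 11.5×10⁻⁶ × 116 × 675 = 0.9004 mm.
With a force P in the spring, the elastic change of the rod is PL/(AE) and that of the spring is P/k; compatibility requires their sum to equal δ_free.
So P = δ_free / [L/(AE) + 1/k] = 0.9004 / [ 675/(2675×31×10³) + 1/(290×10³) ].
P = 0.9004 / 1.159×10⁻⁵ = 77700 N.
σ = P/A = 77700/2675 = 29.05 MPa.

σ ≈ 29 MPa (compressive)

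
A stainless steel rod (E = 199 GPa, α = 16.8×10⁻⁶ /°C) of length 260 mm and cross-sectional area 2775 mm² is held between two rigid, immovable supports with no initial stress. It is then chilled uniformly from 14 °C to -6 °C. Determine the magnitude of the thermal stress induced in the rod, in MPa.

With length fixed, the mechanical strain must cancel the thermal strain αΔT = 16.8×10⁻⁶ × 20 = 336×10⁻⁶.
σ = EαΔT = 199×10³ × 16.8×10⁻⁶ × 20 = 66.86 MPa (tensile; the rod is trying to contract).

σ ≈ 66.9 MPa (tensile)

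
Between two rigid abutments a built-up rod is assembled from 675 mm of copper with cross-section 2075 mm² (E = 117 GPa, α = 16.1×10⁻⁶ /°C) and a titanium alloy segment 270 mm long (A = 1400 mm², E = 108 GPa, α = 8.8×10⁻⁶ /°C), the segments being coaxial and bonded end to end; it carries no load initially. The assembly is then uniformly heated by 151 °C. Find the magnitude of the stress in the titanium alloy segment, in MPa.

σ ≈ 313 MPa (compressive)

Free thermal expansion of the whole bar: Σ αᵢΔT Lᵢ = 16.1×10⁻⁶×151×675 + 8.8×10⁻⁶×151×270 = 2 mm.
Since the ends are fixed, an axial force P builds up, equal in every segment, with P · Σ Lᵢ/(AᵢEᵢ) = δ_free.
Σ Lᵢ/(AᵢEᵢ) = 675/(2075×117×10³) + 270/(1400×108×10³) = 4.566×10⁻⁶ mm/N.
So P = 2 / 4.566×10⁻⁶ = 438 kN, compressive.
σ_{titanium alloy} = P / A = 438000 / 1400 = 312.8 MPa.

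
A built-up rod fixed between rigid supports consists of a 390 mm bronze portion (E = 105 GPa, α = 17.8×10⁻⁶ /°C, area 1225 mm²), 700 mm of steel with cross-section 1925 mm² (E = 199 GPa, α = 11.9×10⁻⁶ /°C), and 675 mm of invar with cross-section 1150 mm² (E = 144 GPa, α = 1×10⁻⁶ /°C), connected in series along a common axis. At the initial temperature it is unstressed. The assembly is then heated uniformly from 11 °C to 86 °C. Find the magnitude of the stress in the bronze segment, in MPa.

σ ≈ 109 MPa (compressive)

If the supports were absent, the total length change would be Σ αᵢΔT Lᵢ = 17.8×10⁻⁶×75×390 + 11.9×10⁻⁶×75×700 + 1×10⁻⁶×75×675 = 1.196 mm.
The walls prevent any net length change, so an axial force P (same in every segment) develops. Compatibility: P · Σ Lᵢ/(AᵢEᵢ) = δ_free.
Σ Lᵢ/(AᵢEᵢ) = 390/(1225×105×10³) + 700/(1925×199×10³) + 675/(1150×144×10³) = 8.935×10⁻⁶ mm/N.
P = 1.196 / 8.935×10⁻⁶ = 133900 N = 133.9 kN, compressive.
σ_{bronze} = P / A = 133900 / 1225 = 109.3 MPa.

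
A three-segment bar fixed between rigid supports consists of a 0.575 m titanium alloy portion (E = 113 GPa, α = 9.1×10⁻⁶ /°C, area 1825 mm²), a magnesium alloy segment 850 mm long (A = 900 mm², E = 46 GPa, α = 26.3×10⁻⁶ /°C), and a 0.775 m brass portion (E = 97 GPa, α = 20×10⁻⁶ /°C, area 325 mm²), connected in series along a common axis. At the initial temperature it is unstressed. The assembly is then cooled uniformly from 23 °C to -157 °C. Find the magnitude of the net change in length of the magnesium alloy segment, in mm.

|ΔL| ≈ 0.7 mm

Free thermal contraction of the whole bar: Σ αᵢΔT Lᵢ = 9.1×10⁻⁶×180×575 + 26.3×10⁻⁶×180×850 + 20×10⁻⁶×180×775 = 7.756 mm.
The rigid supports impose zero overall length change; the single axial force P common to all segments must satisfy P Σ Lᵢ/(AᵢEᵢ) = δ_free.
The series flexibility is Σ Lᵢ/(AᵢEᵢ) = 575/(1825×113×10³) + 850/(900×46×10³) + 775/(325×97×10³) = 4.79×10⁻⁵ mm/N.
So P = 7.756 / 4.79×10⁻⁵ = 161.9 kN, tensile.
For the magnesium alloy segment, free thermal change = 26.3×10⁻⁶×180×850 = 4.024 mm and elastic change from P = 161900×850/(900×46×10³) = 3.324 mm; these oppose, so the net change is 0.7 mm (segment shortens).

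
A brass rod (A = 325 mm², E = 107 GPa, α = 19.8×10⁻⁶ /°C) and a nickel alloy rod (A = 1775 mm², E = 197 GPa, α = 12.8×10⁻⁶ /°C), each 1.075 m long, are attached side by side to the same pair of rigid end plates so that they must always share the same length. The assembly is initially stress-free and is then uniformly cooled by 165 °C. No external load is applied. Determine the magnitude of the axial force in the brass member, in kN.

P ≈ 36.5 kN (tensile in the brass)

Both members must finish at the same length. With the larger α, the brass tends to over-contract; the plates restrain it, putting the brass in tension and the nickel alloy in compression. With no external load the two internal forces are equal and opposite, magnitude P.
Setting the final lengths equal and cancelling L: (α₁ − α₂)ΔT = P/(A₁E₁) + P/(A₂E₂).
|α₁ − α₂|·ΔT = 7×10⁻⁶ × 165 = 0.001155.
1/(A₁E₁) + 1/(A₂E₂) = 1/(325×107×10³) + 1/(1775×197×10³) = 3.162×10⁻⁸ N⁻¹.
So P = 0.001155 / 3.162×10⁻⁸ = 36.53 kN.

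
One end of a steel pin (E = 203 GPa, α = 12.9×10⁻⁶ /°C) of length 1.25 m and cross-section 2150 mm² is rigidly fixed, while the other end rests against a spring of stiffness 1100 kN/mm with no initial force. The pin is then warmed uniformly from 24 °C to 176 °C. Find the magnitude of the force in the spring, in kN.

P ≈ 650 kN

If the spring were absent the pin would lengthen by αΔT L = 12.9×10⁻⁶ × 152 × 1250 = 2.451 mm.
Let P be the compressive force at the spring. The pin shortens elastically by PL/(AE) and the spring compresses by P/k; together these equal δ_free.
P [ L/(AE) + 1/k ] = δ_free → P [ 1250/(2150×203×10³) + 1/(1100×10³) ] = 2.451.
P = 2.451 / 3.773×10⁻⁶ = 649600 N.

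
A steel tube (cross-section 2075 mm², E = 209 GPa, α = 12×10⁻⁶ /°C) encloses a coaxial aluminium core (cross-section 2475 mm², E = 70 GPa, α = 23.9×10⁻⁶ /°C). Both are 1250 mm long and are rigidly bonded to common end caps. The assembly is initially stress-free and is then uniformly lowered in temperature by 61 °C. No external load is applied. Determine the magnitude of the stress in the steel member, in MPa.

Equilibrium of a rigid end plate with no external load gives equal and opposite internal forces ±P in the two members. Since α_{aluminium} > α_{steel}, cooling drives the aluminium into tension and the steel into compression.
Compatibility of the two members (thermal + elastic change equal): (α₁ − α₂)ΔT = P·[1/(A₁E₁) + 1/(A₂E₂)].
|α₁ − α₂|·ΔT = 11.9×10⁻⁶ × 61 = 0.0007259.
1/(A₁E₁) + 1/(A₂E₂) = 1/(2075×209×10³) + 1/(2475×70×10³) = 8.078×10⁻⁹ N⁻¹.
P = 0.0007259 / 8.078×10⁻⁹ = 89860 N = 89.86 kN.
σ_{steel} = P/A₁ = 89860/2075 = 43.31 MPa, compressive.

σ ≈ 43.3 MPa (compressive)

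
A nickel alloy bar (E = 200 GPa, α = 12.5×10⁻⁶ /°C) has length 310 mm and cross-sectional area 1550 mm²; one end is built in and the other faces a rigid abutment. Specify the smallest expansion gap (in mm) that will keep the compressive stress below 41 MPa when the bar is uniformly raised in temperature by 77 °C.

g ≈ 0.235 mm

Free expansion if unrestrained: δ_free = αΔT L = 12.5×10⁻⁶ × 77 × 310 = 0.2984 mm.
At the allowable stress the elastic shortening the wall may impose is σL/E = 41 × 310 / (200×10³) = 0.06355 mm.
The gap must absorb the remainder: g_min = 0.2984 − 0.06355 = 0.2348 mm.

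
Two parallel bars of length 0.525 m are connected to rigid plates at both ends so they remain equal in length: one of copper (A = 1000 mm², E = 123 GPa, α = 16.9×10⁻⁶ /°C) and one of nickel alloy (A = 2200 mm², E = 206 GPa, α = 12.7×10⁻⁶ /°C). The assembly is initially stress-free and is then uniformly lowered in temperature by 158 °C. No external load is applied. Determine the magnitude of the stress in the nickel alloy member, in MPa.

The copper has the larger α, so on cooling it would change length more than the nickel alloy if both were free. The rigid plates force a common final length, so the copper is put into tension and the nickel alloy into compression, with equal and opposite forces P (no external load).
Equating the net (thermal + elastic) strains gives |α₁ − α₂|·ΔT = P·[1/(A₁E₁) + 1/(A₂E₂)].
|α₁ − α₂|·ΔT = 4.2×10⁻⁶ × 158 = 0.0006636.
1/(A₁E₁) + 1/(A₂E₂) = 1/(1000×123×10³) + 1/(2200×206×10³) = 1.034×10⁻⁸ N⁻¹.
P = 0.0006636 / 1.034×10⁻⁸ = 64200 N = 64.2 kN.
σ_{nickel alloy} = P/A₂ = 64200/2200 = 29.18 MPa, compressive.

σ ≈ 29.2 MPa (compressive)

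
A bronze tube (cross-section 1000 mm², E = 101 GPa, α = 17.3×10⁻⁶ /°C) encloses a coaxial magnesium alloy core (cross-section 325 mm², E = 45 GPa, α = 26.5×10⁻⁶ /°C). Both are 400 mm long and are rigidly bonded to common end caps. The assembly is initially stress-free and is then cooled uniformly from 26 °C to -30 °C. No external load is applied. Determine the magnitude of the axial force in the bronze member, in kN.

Equilibrium of a rigid end plate with no external load gives equal and opposite internal forces ±P in the two members. Since α_{magnesium alloy} > α_{bronze}, cooling drives the magnesium alloy into tension and the bronze into compression.
Equating the net (thermal + elastic) strains gives |α₁ − α₂|·ΔT = P·[1/(A₁E₁) + 1/(A₂E₂)].
|α₁ − α₂|·ΔT = 9.2×10⁻⁶ × 56 = 0.0005152.
1/(A₁E₁) + 1/(A₂E₂) = 1/(1000×101×10³) + 1/(325×45×10³) = 7.828×10⁻⁸ N⁻¹.
So P = 0.0005152 / 7.828×10⁻⁸ = 6.582 kN.

P ≈ 6.58 kN (compressive in the bronze)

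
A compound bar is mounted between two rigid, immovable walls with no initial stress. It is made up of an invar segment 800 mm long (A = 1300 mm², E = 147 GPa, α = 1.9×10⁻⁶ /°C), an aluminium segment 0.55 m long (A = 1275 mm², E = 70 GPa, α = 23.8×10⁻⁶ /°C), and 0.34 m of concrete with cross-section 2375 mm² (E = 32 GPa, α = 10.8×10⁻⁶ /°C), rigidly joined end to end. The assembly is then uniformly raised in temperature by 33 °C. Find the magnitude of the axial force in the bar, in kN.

If the supports were absent, the total length change would be Σ αᵢΔT Lᵢ = 1.9×10⁻⁶×33×800 + 23.8×10⁻⁶×33×550 + 10.8×10⁻⁶×33×340 = 0.6033 mm.
The rigid supports impose zero overall length change; the single axial force P common to all segments must satisfy P Σ Lᵢ/(AᵢEᵢ) = δ_free.
Σ Lᵢ/(AᵢEᵢ) = 800/(1300×147×10³) + 550/(1275×70×10³) + 340/(2375×32×10³) = 1.482×10⁻⁵ mm/N.
So P = 0.6033 / 1.482×10⁻⁵ = 40.7 kN, compressive.

P ≈ 40.7 kN (compressive)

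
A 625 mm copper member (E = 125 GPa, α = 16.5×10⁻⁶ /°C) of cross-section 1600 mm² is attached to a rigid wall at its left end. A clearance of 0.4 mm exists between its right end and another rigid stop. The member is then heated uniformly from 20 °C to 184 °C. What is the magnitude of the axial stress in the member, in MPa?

σ ≈ 258 MPa (compressive)

If the wall were absent the member would grow by αΔT L = 16.5×10⁻⁶ × 164 × 625 = 1.691 mm.
The gap closes (δ_free > 0.4 mm) and the wall then resists a further 1.691 − 0.4 = 1.291 mm of expansion.
That suppressed elongation corresponds to σ = E·Δ/L = 125×10³ × 1.291/625 = 258.2 MPa.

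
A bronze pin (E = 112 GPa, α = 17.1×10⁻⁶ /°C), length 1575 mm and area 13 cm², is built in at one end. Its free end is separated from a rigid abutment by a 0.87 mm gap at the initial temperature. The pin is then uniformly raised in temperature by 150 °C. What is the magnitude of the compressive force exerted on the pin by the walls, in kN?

P ≈ 293 kN

Unrestrained expansion: δ_free = αΔT L = 17.1×10⁻⁶ × 150 × 1575 = 4.04 mm.
The gap closes (δ_free > 0.87 mm) and the wall then resists a further 4.04 − 0.87 = 3.17 mm of expansion.
Compatibility: PL/(AE) = 3.17 mm, so σ = P/A = E × (3.17/1575) = 225.4 MPa.
Force on the wall = σA = 225.4 × 1300 mm² = 293 kN.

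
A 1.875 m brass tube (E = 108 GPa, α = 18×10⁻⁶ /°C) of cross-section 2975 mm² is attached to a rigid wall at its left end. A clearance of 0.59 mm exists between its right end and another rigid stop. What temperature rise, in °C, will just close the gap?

ΔT ≈ 17.5 °C

Contact occurs when the free expansion equals the gap: αΔT L = 0.59 mm.
So ΔT = g/(αL) = 0.59/(18×10⁻⁶ × 1875) = 17.48 °C.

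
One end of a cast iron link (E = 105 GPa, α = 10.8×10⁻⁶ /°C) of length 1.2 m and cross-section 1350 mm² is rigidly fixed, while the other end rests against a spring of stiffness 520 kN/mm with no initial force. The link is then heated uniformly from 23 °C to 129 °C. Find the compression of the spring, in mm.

The unrestrained thermal change is αΔT L = 10.8×10⁻⁶ × 106 × 1200 = 1.374 mm.
With a force P in the spring, the elastic change of the link is PL/(AE) and that of the spring is P/k; compatibility requires their sum to equal δ_free.
So P = δ_free / [L/(AE) + 1/k] = 1.374 / [ 1200/(1350×105×10³) + 1/(520×10³) ].
P = 1.374 / 1.039×10⁻⁵ = 132200 N.
Spring compression = P/k = 132200/(520×10³) = 0.2543 mm.

δ ≈ 0.254 mm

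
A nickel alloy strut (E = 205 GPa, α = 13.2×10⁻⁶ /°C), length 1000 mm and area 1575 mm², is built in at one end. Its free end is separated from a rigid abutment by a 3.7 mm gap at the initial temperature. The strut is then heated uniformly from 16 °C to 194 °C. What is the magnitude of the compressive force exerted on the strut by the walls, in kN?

P ≈ 0 kN

Free thermal elongation = αΔT L = 13.2×10⁻⁶ × 178 × 1000 = 2.35 mm.
This is smaller than the 3.7 mm clearance, so the strut expands freely without reaching the stop — the stress is zero.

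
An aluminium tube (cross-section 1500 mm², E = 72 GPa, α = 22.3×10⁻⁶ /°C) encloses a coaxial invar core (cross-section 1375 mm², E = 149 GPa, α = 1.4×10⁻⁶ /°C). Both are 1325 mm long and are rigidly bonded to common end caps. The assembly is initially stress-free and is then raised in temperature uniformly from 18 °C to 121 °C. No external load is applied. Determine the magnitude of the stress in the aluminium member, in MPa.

Both members must finish at the same length. With the larger α, the aluminium tends to over-expand; the plates restrain it, putting the aluminium in compression and the invar in tension. With no external load the two internal forces are equal and opposite, magnitude P.
Setting the final lengths equal and cancelling L: (α₁ − α₂)ΔT = P/(A₁E₁) + P/(A₂E₂).
|α₁ − α₂|·ΔT = 20.9×10⁻⁶ × 103 = 0.002153.
1/(A₁E₁) + 1/(A₂E₂) = 1/(1500×72×10³) + 1/(1375×149×10³) = 1.414×10⁻⁸ N⁻¹.
So P = 0.002153 / 1.414×10⁻⁸ = 152.2 kN.
σ_{aluminium} = P/A₁ = 152200/1500 = 101.5 MPa, compressive.

σ ≈ 101 MPa (compressive)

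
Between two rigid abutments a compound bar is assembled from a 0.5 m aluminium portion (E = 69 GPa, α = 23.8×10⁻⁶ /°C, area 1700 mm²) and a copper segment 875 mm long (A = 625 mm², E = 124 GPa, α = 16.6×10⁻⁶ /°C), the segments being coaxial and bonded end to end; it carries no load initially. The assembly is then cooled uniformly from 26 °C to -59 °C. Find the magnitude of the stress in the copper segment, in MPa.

Free thermal contraction of the whole bar: Σ αᵢΔT Lᵢ = 23.8×10⁻⁶×85×500 + 16.6×10⁻⁶×85×875 = 2.246 mm.
The rigid supports impose zero overall length change; the single axial force P common to all segments must satisfy P Σ Lᵢ/(AᵢEᵢ) = δ_free.
The series flexibility is Σ Lᵢ/(AᵢEᵢ) = 500/(1700×69×10³) + 875/(625×124×10³) = 1.555×10⁻⁵ mm/N.
So P = 2.246 / 1.555×10⁻⁵ = 144.4 kN, tensile.
σ_{copper} = P / A = 144400 / 625 = 231.1 MPa.

σ ≈ 231 MPa (tensile)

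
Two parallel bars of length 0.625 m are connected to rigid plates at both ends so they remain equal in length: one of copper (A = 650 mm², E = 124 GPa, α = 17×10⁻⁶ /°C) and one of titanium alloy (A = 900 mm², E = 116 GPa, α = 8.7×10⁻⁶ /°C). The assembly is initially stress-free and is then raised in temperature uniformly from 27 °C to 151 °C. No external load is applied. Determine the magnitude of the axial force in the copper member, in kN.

Both members must finish at the same length. With the larger α, the copper tends to over-expand; the plates restrain it, putting the copper in compression and the titanium alloy in tension. With no external load the two internal forces are equal and opposite, magnitude P.
Equating the net (thermal + elastic) strains gives |α₁ − α₂|·ΔT = P·[1/(A₁E₁) + 1/(A₂E₂)].
|α₁ − α₂|·ΔT = 8.3×10⁻⁶ × 124 = 0.001029.
1/(A₁E₁) + 1/(A₂E₂) = 1/(650×124×10³) + 1/(900×116×10³) = 2.199×10⁻⁸ N⁻¹.
P = 0.001029 / 2.199×10⁻⁸ = 46810 N = 46.81 kN.

P ≈ 46.8 kN (compressive in the copper)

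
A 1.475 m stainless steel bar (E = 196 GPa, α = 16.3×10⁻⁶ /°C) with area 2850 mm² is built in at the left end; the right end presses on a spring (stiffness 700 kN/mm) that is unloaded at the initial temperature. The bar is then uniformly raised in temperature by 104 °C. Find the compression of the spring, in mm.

If the spring were absent the bar would lengthen by αΔT L = 16.3×10⁻⁶ × 104 × 1475 = 2.5 mm.
Let P be the compressive force at the spring. The bar shortens elastically by PL/(AE) and the spring compresses by P/k; together these equal δ_free.
P [ L/(AE) + 1/k ] = δ_free → P [ 1475/(2850×196×10³) + 1/(700×10³) ] = 2.5.
P = 2.5 / 4.069×10⁻⁶ = 614500 N.
Spring compression = P/k = 614500/(700×10³) = 0.8778 mm.

δ ≈ 0.878 mm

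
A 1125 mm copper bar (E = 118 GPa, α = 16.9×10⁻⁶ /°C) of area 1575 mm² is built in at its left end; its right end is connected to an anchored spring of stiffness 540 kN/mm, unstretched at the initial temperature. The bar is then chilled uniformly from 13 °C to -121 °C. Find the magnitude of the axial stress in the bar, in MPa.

The unrestrained thermal change is αΔT L = 16.9×10⁻⁶ × 134 × 1125 = 2.548 mm.
Let P be the tensile force in the spring. The bar extends elastically by PL/(AE) and the spring stretches by P/k; together these equal δ_free.
So P = δ_free / [L/(AE) + 1/k] = 2.548 / [ 1125/(1575×118×10³) + 1/(540×10³) ].
P = 2.548 / 7.905×10⁻⁶ = 322300 N.
σ = P/A = 322300/1575 = 204.6 MPa.

σ ≈ 205 MPa (tensile)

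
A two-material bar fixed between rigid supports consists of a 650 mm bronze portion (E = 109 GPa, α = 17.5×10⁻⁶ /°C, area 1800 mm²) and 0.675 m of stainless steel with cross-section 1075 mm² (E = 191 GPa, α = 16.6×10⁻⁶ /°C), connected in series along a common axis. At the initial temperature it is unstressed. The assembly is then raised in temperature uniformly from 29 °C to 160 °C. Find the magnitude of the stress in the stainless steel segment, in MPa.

With the walls removed the bar would change length by δ_free = Σ αᵢΔT Lᵢ = 17.5×10⁻⁶×131×650 + 16.6×10⁻⁶×131×675 = 2.958 mm.
The walls prevent any net length change, so an axial force P (same in every segment) develops. Compatibility: P · Σ Lᵢ/(AᵢEᵢ) = δ_free.
The series flexibility is Σ Lᵢ/(AᵢEᵢ) = 650/(1800×109×10³) + 675/(1075×191×10³) = 6.6×10⁻⁶ mm/N.
P = 2.958 / 6.6×10⁻⁶ = 448200 N = 448.2 kN, compressive.
σ_{stainless steel} = P / A = 448200 / 1075 = 416.9 MPa.

σ ≈ 417 MPa (compressive)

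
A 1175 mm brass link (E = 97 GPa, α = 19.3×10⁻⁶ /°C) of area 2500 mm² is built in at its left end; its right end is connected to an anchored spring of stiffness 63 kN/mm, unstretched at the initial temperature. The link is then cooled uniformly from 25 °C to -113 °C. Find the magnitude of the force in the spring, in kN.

P ≈ 151 kN

The unrestrained thermal change is αΔT L = 19.3×10⁻⁶ × 138 × 1175 = 3.129 mm.
With a force P in the spring, the elastic change of the link is PL/(AE) and that of the spring is P/k; compatibility requires their sum to equal δ_free.
P [ L/(AE) + 1/k ] = δ_free → P [ 1175/(2500×97×10³) + 1/(63×10³) ] = 3.129.
P = 3.129 / 2.072×10⁻⁵ = 151000 N.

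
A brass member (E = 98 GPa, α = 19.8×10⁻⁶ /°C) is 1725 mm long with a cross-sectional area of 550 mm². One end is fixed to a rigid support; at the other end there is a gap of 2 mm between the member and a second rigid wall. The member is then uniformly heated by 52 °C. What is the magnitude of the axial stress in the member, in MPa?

Free thermal elongation = αΔT L = 19.8×10⁻⁶ × 52 × 1725 = 1.776 mm.
This is smaller than the 2 mm clearance, so the member expands freely without reaching the stop — the stress is zero.

σ ≈ 0 MPa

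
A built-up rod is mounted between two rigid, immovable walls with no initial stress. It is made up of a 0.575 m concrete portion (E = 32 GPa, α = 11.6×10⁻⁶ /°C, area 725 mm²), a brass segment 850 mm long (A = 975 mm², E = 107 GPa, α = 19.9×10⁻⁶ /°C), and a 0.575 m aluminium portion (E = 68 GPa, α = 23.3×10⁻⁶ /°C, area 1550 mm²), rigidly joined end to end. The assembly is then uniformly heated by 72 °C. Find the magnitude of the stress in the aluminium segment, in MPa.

σ ≈ 44.8 MPa (compressive)

Free thermal expansion of the whole bar: Σ αᵢΔT Lᵢ = 11.6×10⁻⁶×72×575 + 19.9×10⁻⁶×72×850 + 23.3×10⁻⁶×72×575 = 2.663 mm.
The rigid supports impose zero overall length change; the single axial force P common to all segments must satisfy P Σ Lᵢ/(AᵢEᵢ) = δ_free.
Σ Lᵢ/(AᵢEᵢ) = 575/(725×32×10³) + 850/(975×107×10³) + 575/(1550×68×10³) = 3.839×10⁻⁵ mm/N.
P = 2.663 / 3.839×10⁻⁵ = 69360 N = 69.36 kN, compressive.
σ_{aluminium} = P / A = 69360 / 1550 = 44.75 MPa.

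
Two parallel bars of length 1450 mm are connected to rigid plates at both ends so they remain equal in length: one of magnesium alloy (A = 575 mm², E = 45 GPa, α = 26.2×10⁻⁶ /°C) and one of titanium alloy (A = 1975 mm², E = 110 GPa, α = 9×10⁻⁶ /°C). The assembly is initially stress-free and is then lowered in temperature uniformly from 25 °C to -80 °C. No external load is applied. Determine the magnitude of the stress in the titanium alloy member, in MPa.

σ ≈ 21.1 MPa (compressive)

Both members must finish at the same length. With the larger α, the magnesium alloy tends to over-contract; the plates restrain it, putting the magnesium alloy in tension and the titanium alloy in compression. With no external load the two internal forces are equal and opposite, magnitude P.
Compatibility of the two members (thermal + elastic change equal): (α₁ − α₂)ΔT = P·[1/(A₁E₁) + 1/(A₂E₂)].
|α₁ − α₂|·ΔT = 17.2×10⁻⁶ × 105 = 0.001806.
1/(A₁E₁) + 1/(A₂E₂) = 1/(575×45×10³) + 1/(1975×110×10³) = 4.325×10⁻⁸ N⁻¹.
P = 0.001806 / 4.325×10⁻⁸ = 41760 N = 41.76 kN.
σ_{titanium alloy} = P/A₂ = 41760/1975 = 21.14 MPa, compressive.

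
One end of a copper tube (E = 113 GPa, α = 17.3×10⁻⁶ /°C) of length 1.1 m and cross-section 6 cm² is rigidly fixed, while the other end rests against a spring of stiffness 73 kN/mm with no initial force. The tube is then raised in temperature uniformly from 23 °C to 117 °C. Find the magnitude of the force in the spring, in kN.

P ≈ 59.8 kN

If the spring were absent the tube would lengthen by αΔT L = 17.3×10⁻⁶ × 94 × 1100 = 1.789 mm.
With a force P in the spring, the elastic change of the tube is PL/(AE) and that of the spring is P/k; compatibility requires their sum to equal δ_free.
So P = δ_free / [L/(AE) + 1/k] = 1.789 / [ 1100/(600×113×10³) + 1/(73×10³) ].
P = 1.789 / 2.992×10⁻⁵ = 59780 N.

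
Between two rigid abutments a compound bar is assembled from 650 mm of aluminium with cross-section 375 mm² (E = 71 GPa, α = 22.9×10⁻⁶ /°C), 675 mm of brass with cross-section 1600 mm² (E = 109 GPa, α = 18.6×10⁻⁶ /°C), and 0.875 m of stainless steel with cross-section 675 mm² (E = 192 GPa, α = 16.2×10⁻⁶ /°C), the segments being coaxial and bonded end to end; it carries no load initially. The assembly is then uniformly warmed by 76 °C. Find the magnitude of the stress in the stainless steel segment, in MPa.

If the supports were absent, the total length change would be Σ αᵢΔT Lᵢ = 22.9×10⁻⁶×76×650 + 18.6×10⁻⁶×76×675 + 16.2×10⁻⁶×76×875 = 3.163 mm.
The rigid supports impose zero overall length change; the single axial force P common to all segments must satisfy P Σ Lᵢ/(AᵢEᵢ) = δ_free.
Σ Lᵢ/(AᵢEᵢ) = 650/(375×71×10³) + 675/(1600×109×10³) + 875/(675×192×10³) = 3.504×10⁻⁵ mm/N.
So P = 3.163 / 3.504×10⁻⁵ = 90.27 kN, compressive.
σ_{stainless steel} = P / A = 90270 / 675 = 133.7 MPa.

σ ≈ 134 MPa (compressive)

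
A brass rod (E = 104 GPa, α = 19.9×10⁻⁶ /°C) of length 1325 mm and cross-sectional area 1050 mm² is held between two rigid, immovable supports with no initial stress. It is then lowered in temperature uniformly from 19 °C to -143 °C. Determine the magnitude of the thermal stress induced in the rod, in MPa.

σ ≈ 335 MPa (tensile)

Because both ends are immovable the net strain is zero, and the suppressed thermal strain is αΔT = 19.9×10⁻⁶ × 162 = 3223.8×10⁻⁶.
Hence σ = E·αΔT = 104×10³ × 3223.8×10⁻⁶ = 335.3 MPa, tensile.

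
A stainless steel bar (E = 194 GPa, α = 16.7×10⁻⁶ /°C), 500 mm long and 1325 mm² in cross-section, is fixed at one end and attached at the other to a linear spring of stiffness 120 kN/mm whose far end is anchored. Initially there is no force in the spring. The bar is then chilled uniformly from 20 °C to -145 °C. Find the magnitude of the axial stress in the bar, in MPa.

σ ≈ 101 MPa (tensile)

Free thermal contraction: δ_free = αΔT L = 16.7×10⁻⁶ × 165 × 500 = 1.378 mm.
Let P be the tensile force in the spring. The bar extends elastically by PL/(AE) and the spring stretches by P/k; together these equal δ_free.
P [ L/(AE) + 1/k ] = δ_free → P [ 500/(1325×194×10³) + 1/(120×10³) ] = 1.378.
P = 1.378 / 1.028×10⁻⁵ = 134000 N.
σ = P/A = 134000/1325 = 101.2 MPa.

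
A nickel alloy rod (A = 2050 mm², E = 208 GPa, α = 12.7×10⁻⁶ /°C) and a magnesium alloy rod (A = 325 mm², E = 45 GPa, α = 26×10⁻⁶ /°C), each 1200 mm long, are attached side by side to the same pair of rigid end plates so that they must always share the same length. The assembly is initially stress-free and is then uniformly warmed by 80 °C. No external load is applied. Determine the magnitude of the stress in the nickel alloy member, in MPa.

σ ≈ 7.34 MPa (tensile)

The magnesium alloy has the larger α, so on heating it would change length more than the nickel alloy if both were free. The rigid plates force a common final length, so the magnesium alloy is put into compression and the nickel alloy into tension, with equal and opposite forces P (no external load).
Setting the final lengths equal and cancelling L: (α₁ − α₂)ΔT = P/(A₁E₁) + P/(A₂E₂).
|α₁ − α₂|·ΔT = 13.3×10⁻⁶ × 80 = 0.001064.
1/(A₁E₁) + 1/(A₂E₂) = 1/(2050×208×10³) + 1/(325×45×10³) = 7.072×10⁻⁸ N⁻¹.
So P = 0.001064 / 7.072×10⁻⁸ = 15.04 kN.
σ_{nickel alloy} = P/A₁ = 15040/2050 = 7.339 MPa, tensile.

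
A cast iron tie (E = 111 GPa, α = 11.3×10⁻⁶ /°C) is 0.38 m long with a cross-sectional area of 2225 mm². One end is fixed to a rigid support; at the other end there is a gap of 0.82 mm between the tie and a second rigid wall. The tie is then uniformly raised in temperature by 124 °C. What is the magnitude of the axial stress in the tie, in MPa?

σ ≈ 0 MPa

Unrestrained expansion: δ_free = αΔT L = 11.3×10⁻⁶ × 124 × 380 = 0.5325 mm.
This is smaller than the 0.82 mm clearance, so the tie expands freely without reaching the stop — the stress is zero.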